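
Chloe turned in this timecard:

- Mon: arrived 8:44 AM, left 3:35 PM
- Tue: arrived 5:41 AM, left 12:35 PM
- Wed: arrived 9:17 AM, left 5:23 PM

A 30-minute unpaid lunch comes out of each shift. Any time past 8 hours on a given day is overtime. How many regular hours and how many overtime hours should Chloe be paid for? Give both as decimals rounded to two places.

Mon: 8:44 AM–3:35 PM = 6 h 51 min; less 30 min break → 6 h 21 min
Tue: 5:41 AM–12:35 PM = 6 h 54 min; less 30 min break → 6 h 24 min
Wed: 9:17 AM–5:23 PM = 8 h 6 min; less 30 min break → 7 h 36 min
Mon reg 6 h 21 min / OT 0 h 0 min; Tue reg 6 h 24 min / OT 0 h 0 min; Wed reg 7 h 36 min / OT 0 h 0 min.
Totals: regular 20 h 21 min, overtime 0 h 0 min.

Regular 20.35 hours, overtime 0.00 hours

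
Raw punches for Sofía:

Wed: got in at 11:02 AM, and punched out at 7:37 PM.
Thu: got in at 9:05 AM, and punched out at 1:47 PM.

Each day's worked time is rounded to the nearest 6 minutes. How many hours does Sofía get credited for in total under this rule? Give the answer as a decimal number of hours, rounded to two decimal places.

13.30 hours

Wed: 11:02 AM–7:37 PM = 8 h 35 min → rounds to 8 h 36 min
Thu: 9:05 AM–1:47 PM = 4 h 42 min → rounds to 4 h 42 min
Total credited: 13 h 18 min.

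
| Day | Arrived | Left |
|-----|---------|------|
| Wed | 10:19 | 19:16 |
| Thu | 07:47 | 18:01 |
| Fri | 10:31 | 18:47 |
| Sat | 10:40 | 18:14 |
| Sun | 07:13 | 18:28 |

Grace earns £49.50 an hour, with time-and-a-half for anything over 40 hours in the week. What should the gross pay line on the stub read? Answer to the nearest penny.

Wed: 10:19–19:16 = 8 h 57 min
Thu: 07:47–18:01 = 10 h 14 min
Fri: 10:31–18:47 = 8 h 16 min
Sat: 10:40–18:14 = 7 h 34 min
Sun: 07:13–18:28 = 11 h 15 min
Total worked: 46 h 16 min = 2776 min.
Regular 40 h 0 min = 2400 min at £49.50/h; overtime 6 h 16 min = 376 min at £74.25/h.
Pay = (2400 × £49.50 + 376 × £74.25) ÷ 60 = £2445.30.

£2445.30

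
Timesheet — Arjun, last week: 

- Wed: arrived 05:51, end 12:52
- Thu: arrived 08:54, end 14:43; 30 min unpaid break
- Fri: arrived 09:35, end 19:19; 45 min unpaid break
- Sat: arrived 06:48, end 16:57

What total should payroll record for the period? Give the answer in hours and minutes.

Wed: 05:51–12:52 = 7 h 1 min
Thu: 08:54–14:43 = 5 h 49 min; less 30 min break → 5 h 19 min
Fri: 09:35–19:19 = 9 h 44 min; less 45 min break → 8 h 59 min
Sat: 06:48–16:57 = 10 h 9 min
Total: 7 h 1 min + 5 h 19 min + 8 h 59 min + 10 h 9 min = 31 h 28 min.

31 h 28 min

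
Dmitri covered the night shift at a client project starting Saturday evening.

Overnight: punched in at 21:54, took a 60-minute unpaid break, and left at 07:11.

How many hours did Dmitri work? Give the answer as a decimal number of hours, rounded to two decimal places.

8.28 hours

Overnight: 21:54 → midnight = 2 h 6 min; midnight → 07:11 = 7 h 11 min; span 9 h 17 min; less 60 min break → 8 h 17 min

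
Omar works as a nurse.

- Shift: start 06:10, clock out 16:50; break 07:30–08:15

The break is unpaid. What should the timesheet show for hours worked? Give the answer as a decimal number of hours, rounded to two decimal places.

9.92 hours

Shift: 06:10–16:50 = 10 h 40 min; less 45 min break → 9 h 55 min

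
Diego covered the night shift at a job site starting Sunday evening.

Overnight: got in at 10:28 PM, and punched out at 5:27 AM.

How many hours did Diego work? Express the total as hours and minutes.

6 h 59 min

Overnight: 10:28 PM → midnight = 1 h 32 min; midnight → 5:27 AM = 5 h 27 min; span 6 h 59 min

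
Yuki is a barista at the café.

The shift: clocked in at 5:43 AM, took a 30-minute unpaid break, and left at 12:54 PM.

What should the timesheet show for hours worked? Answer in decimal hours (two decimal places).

The shift: 5:43 AM–12:54 PM = 7 h 11 min; less 30 min break → 6 h 41 min

6.68 hours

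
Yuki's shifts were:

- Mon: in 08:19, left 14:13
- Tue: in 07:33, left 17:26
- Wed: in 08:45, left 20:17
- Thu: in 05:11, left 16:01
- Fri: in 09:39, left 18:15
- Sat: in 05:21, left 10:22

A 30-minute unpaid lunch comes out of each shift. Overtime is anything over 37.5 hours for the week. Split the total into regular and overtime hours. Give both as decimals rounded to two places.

Mon: 08:19–14:13 = 5 h 54 min; less 30 min break → 5 h 24 min
Tue: 07:33–17:26 = 9 h 53 min; less 30 min break → 9 h 23 min
Wed: 08:45–20:17 = 11 h 32 min; less 30 min break → 11 h 2 min
Thu: 05:11–16:01 = 10 h 50 min; less 30 min break → 10 h 20 min
Fri: 09:39–18:15 = 8 h 36 min; less 30 min break → 8 h 6 min
Sat: 05:21–10:22 = 5 h 1 min; less 30 min break → 4 h 31 min
Total worked: 48 h 46 min = 48.77 h.
Threshold 37.5 h → overtime 11 h 16 min, regular 37 h 30 min.

Regular 37.50 hours, overtime 11.27 hours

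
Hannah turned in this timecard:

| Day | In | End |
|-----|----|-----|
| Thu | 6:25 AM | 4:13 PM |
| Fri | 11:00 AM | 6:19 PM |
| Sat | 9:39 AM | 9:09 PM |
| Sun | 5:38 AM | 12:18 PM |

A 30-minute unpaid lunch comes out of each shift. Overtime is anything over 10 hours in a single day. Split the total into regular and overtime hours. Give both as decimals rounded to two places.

Thu: 6:25 AM–4:13 PM = 9 h 48 min; less 30 min break → 9 h 18 min
Fri: 11:00 AM–6:19 PM = 7 h 19 min; less 30 min break → 6 h 49 min
Sat: 9:39 AM–9:09 PM = 11 h 30 min; less 30 min break → 11 h 0 min
Sun: 5:38 AM–12:18 PM = 6 h 40 min; less 30 min break → 6 h 10 min
Thu reg 9 h 18 min / OT 0 h 0 min; Fri reg 6 h 49 min / OT 0 h 0 min; Sat reg 10 h 0 min / OT 1 h 0 min; Sun reg 6 h 10 min / OT 0 h 0 min.
Totals: regular 32 h 17 min, overtime 1 h 0 min.

Regular 32.28 hours, overtime 1.00 hours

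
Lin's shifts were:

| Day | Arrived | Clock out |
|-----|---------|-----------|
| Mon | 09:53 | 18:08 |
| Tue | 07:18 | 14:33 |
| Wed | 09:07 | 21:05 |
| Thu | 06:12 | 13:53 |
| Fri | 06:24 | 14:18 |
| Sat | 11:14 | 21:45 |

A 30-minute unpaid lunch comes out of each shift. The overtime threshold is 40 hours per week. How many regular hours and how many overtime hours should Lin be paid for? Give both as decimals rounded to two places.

Regular 40.00 hours, overtime 10.57 hours

Mon: 09:53–18:08 = 8 h 15 min; less 30 min break → 7 h 45 min
Tue: 07:18–14:33 = 7 h 15 min; less 30 min break → 6 h 45 min
Wed: 09:07–21:05 = 11 h 58 min; less 30 min break → 11 h 28 min
Thu: 06:12–13:53 = 7 h 41 min; less 30 min break → 7 h 11 min
Fri: 06:24–14:18 = 7 h 54 min; less 30 min break → 7 h 24 min
Sat: 11:14–21:45 = 10 h 31 min; less 30 min break → 10 h 1 min
Total worked: 50 h 34 min = 50.57 h.
Threshold 40 h → overtime 10 h 34 min, regular 40 h 0 min.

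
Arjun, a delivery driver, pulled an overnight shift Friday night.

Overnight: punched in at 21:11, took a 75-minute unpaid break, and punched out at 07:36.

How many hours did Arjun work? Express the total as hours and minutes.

Overnight: 21:11 → midnight = 2 h 49 min; midnight → 07:36 = 7 h 36 min; span 10 h 25 min; less 75 min break → 9 h 10 min

9 h 10 min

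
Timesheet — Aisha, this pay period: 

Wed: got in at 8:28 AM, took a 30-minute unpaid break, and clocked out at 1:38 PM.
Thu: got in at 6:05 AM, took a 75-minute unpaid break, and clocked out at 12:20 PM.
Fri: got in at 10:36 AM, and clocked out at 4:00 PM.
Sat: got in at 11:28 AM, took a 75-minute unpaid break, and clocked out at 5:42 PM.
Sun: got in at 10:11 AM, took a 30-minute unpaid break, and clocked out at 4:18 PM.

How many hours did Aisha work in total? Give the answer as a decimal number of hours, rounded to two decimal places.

Wed: 8:28 AM–1:38 PM = 5 h 10 min; less 30 min break → 4 h 40 min
Thu: 6:05 AM–12:20 PM = 6 h 15 min; less 75 min break → 5 h 0 min
Fri: 10:36 AM–4:00 PM = 5 h 24 min
Sat: 11:28 AM–5:42 PM = 6 h 14 min; less 75 min break → 4 h 59 min
Sun: 10:11 AM–4:18 PM = 6 h 7 min; less 30 min break → 5 h 37 min
Total: 4 h 40 min + 5 h 0 min + 5 h 24 min + 4 h 59 min + 5 h 37 min = 25 h 40 min.

25.67 hours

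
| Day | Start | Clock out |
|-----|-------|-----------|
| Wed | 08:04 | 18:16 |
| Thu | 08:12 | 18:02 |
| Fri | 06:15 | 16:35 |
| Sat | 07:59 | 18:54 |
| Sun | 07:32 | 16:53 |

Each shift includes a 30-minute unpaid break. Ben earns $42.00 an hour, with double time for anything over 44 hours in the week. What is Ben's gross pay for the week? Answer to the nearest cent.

Wed: 08:04–18:16 = 10 h 12 min; less 30 min break → 9 h 42 min
Thu: 08:12–18:02 = 9 h 50 min; less 30 min break → 9 h 20 min
Fri: 06:15–16:35 = 10 h 20 min; less 30 min break → 9 h 50 min
Sat: 07:59–18:54 = 10 h 55 min; less 30 min break → 10 h 25 min
Sun: 07:32–16:53 = 9 h 21 min; less 30 min break → 8 h 51 min
Total worked: 48 h 8 min = 2888 min.
Regular 44 h 0 min = 2640 min at $42.00/h; overtime 4 h 8 min = 248 min at $84.00/h.
Pay = (2640 × $42.00 + 248 × $84.00) ÷ 60 = $2195.20.

$2195.20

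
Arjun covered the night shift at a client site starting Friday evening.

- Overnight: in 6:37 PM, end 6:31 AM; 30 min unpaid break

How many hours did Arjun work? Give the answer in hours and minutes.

Overnight: 6:37 PM → midnight = 5 h 23 min; midnight → 6:31 AM = 6 h 31 min; span 11 h 54 min; less 30 min break → 11 h 24 min

11 h 24 min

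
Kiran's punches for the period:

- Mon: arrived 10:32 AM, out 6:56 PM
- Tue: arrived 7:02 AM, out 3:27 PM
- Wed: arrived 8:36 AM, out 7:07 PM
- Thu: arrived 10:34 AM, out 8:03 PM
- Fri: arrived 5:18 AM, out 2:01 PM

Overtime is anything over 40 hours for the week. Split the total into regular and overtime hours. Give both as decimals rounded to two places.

Mon: 10:32 AM–6:56 PM = 8 h 24 min
Tue: 7:02 AM–3:27 PM = 8 h 25 min
Wed: 8:36 AM–7:07 PM = 10 h 31 min
Thu: 10:34 AM–8:03 PM = 9 h 29 min
Fri: 5:18 AM–2:01 PM = 8 h 43 min
Total worked: 45 h 32 min = 45.53 h.
Threshold 40 h → overtime 5 h 32 min, regular 40 h 0 min.

Regular 40.00 hours, overtime 5.53 hours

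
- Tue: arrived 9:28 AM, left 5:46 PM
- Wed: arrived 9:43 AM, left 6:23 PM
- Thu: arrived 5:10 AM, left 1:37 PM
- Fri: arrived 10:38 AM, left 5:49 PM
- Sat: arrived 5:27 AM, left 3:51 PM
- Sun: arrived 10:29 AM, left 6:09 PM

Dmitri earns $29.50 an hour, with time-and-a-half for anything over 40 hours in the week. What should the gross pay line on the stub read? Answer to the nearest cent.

Tue: 9:28 AM–5:46 PM = 8 h 18 min
Wed: 9:43 AM–6:23 PM = 8 h 40 min
Thu: 5:10 AM–1:37 PM = 8 h 27 min
Fri: 10:38 AM–5:49 PM = 7 h 11 min
Sat: 5:27 AM–3:51 PM = 10 h 24 min
Sun: 10:29 AM–6:09 PM = 7 h 40 min
Total worked: 50 h 40 min = 3040 min.
Regular 40 h 0 min = 2400 min at $29.50/h; overtime 10 h 40 min = 640 min at $44.25/h.
Pay = (2400 × $29.50 + 640 × $44.25) ÷ 60 = $1652.00.

$1652.00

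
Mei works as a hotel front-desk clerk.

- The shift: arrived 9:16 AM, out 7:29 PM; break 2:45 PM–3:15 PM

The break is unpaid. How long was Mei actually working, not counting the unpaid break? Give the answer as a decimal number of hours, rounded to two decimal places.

The shift: 9:16 AM–7:29 PM = 10 h 13 min; less 30 min break → 9 h 43 min

9.72 hours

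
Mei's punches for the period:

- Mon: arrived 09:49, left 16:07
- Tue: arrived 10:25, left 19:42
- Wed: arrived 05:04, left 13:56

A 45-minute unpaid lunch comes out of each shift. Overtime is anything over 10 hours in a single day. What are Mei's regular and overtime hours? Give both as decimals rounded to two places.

Regular 22.20 hours, overtime 0.00 hours

Mon: 09:49–16:07 = 6 h 18 min; less 45 min break → 5 h 33 min
Tue: 10:25–19:42 = 9 h 17 min; less 45 min break → 8 h 32 min
Wed: 05:04–13:56 = 8 h 52 min; less 45 min break → 8 h 7 min
Mon reg 5 h 33 min / OT 0 h 0 min; Tue reg 8 h 32 min / OT 0 h 0 min; Wed reg 8 h 7 min / OT 0 h 0 min.
Totals: regular 22 h 12 min, overtime 0 h 0 min.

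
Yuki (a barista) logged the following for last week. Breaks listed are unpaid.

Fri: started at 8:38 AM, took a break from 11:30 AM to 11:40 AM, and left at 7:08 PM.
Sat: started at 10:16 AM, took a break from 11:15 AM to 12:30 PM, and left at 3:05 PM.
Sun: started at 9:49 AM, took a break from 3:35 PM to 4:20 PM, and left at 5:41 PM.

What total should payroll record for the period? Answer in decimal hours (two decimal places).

21.02 hours

Fri: 8:38 AM–7:08 PM = 10 h 30 min; less 10 min break → 10 h 20 min
Sat: 10:16 AM–3:05 PM = 4 h 49 min; less 75 min break → 3 h 34 min
Sun: 9:49 AM–5:41 PM = 7 h 52 min; less 45 min break → 7 h 7 min
Total: 10 h 20 min + 3 h 34 min + 7 h 7 min = 21 h 1 min.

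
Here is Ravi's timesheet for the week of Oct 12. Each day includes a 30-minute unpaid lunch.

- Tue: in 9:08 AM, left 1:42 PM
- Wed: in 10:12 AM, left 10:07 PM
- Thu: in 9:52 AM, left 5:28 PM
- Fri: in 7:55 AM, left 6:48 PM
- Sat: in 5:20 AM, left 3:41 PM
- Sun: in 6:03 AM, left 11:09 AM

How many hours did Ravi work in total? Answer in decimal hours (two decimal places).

47.42 hours

Tue: 9:08 AM–1:42 PM = 4 h 34 min; less 30 min break → 4 h 4 min
Wed: 10:12 AM–10:07 PM = 11 h 55 min; less 30 min break → 11 h 25 min
Thu: 9:52 AM–5:28 PM = 7 h 36 min; less 30 min break → 7 h 6 min
Fri: 7:55 AM–6:48 PM = 10 h 53 min; less 30 min break → 10 h 23 min
Sat: 5:20 AM–3:41 PM = 10 h 21 min; less 30 min break → 9 h 51 min
Sun: 6:03 AM–11:09 AM = 5 h 6 min; less 30 min break → 4 h 36 min
Total: 4 h 4 min + 11 h 25 min + 7 h 6 min + 10 h 23 min + 9 h 51 min + 4 h 36 min = 47 h 25 min.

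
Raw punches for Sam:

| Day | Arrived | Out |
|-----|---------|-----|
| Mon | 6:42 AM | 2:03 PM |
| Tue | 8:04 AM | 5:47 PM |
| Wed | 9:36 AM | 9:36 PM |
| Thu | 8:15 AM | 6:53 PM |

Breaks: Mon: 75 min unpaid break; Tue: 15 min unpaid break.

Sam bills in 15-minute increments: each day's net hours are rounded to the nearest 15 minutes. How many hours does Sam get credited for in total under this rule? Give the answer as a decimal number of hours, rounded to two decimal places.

38.25 hours

Mon: 6:42 AM–2:03 PM = 7 h 21 min − 75 min = 6 h 6 min → rounds to 6 h 0 min
Tue: 8:04 AM–5:47 PM = 9 h 43 min − 15 min = 9 h 28 min → rounds to 9 h 30 min
Wed: 9:36 AM–9:36 PM = 12 h 0 min → rounds to 12 h 0 min
Thu: 8:15 AM–6:53 PM = 10 h 38 min → rounds to 10 h 45 min
Total credited: 38 h 15 min.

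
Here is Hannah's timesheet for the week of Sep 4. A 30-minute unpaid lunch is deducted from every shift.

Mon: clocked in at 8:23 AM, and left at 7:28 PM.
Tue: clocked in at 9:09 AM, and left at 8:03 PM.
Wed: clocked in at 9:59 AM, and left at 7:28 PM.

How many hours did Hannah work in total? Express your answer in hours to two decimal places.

29.97 hours

Mon: 8:23 AM–7:28 PM = 11 h 5 min; less 30 min break → 10 h 35 min
Tue: 9:09 AM–8:03 PM = 10 h 54 min; less 30 min break → 10 h 24 min
Wed: 9:59 AM–7:28 PM = 9 h 29 min; less 30 min break → 8 h 59 min
Total: 10 h 35 min + 10 h 24 min + 8 h 59 min = 29 h 58 min.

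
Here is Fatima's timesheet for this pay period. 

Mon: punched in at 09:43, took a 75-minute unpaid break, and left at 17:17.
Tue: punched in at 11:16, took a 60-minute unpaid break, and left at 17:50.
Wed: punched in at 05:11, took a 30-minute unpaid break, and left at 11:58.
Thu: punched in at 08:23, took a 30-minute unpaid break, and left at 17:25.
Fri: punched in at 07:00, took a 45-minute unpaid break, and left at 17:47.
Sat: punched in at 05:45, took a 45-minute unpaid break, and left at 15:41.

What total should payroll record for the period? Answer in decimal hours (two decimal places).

Mon: 09:43–17:17 = 7 h 34 min; less 75 min break → 6 h 19 min
Tue: 11:16–17:50 = 6 h 34 min; less 60 min break → 5 h 34 min
Wed: 05:11–11:58 = 6 h 47 min; less 30 min break → 6 h 17 min
Thu: 08:23–17:25 = 9 h 2 min; less 30 min break → 8 h 32 min
Fri: 07:00–17:47 = 10 h 47 min; less 45 min break → 10 h 2 min
Sat: 05:45–15:41 = 9 h 56 min; less 45 min break → 9 h 11 min
Total: 6 h 19 min + 5 h 34 min + 6 h 17 min + 8 h 32 min + 10 h 2 min + 9 h 11 min = 45 h 55 min.

45.92 hours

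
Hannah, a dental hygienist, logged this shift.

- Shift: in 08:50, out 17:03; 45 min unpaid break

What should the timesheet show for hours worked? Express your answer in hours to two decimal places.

Shift: 08:50–17:03 = 8 h 13 min; less 45 min break → 7 h 28 min

7.47 hours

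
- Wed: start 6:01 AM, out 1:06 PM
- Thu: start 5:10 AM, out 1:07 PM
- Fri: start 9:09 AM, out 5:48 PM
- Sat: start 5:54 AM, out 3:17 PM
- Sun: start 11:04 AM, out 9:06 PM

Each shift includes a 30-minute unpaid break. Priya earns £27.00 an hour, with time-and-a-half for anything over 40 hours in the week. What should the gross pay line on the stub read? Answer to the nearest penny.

Wed: 6:01 AM–1:06 PM = 7 h 5 min; less 30 min break → 6 h 35 min
Thu: 5:10 AM–1:07 PM = 7 h 57 min; less 30 min break → 7 h 27 min
Fri: 9:09 AM–5:48 PM = 8 h 39 min; less 30 min break → 8 h 9 min
Sat: 5:54 AM–3:17 PM = 9 h 23 min; less 30 min break → 8 h 53 min
Sun: 11:04 AM–9:06 PM = 10 h 2 min; less 30 min break → 9 h 32 min
Total worked: 40 h 36 min = 2436 min.
Regular 40 h 0 min = 2400 min at £27.00/h; overtime 0 h 36 min = 36 min at £40.50/h.
Pay = (2400 × £27.00 + 36 × £40.50) ÷ 60 = £1104.30.

£1104.30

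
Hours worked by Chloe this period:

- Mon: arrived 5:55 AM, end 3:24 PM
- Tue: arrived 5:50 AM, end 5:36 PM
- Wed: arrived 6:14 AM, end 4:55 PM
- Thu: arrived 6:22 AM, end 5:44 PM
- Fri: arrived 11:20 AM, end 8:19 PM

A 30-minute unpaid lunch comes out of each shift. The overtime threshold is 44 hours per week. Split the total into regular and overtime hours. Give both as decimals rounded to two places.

Mon: 5:55 AM–3:24 PM = 9 h 29 min; less 30 min break → 8 h 59 min
Tue: 5:50 AM–5:36 PM = 11 h 46 min; less 30 min break → 11 h 16 min
Wed: 6:14 AM–4:55 PM = 10 h 41 min; less 30 min break → 10 h 11 min
Thu: 6:22 AM–5:44 PM = 11 h 22 min; less 30 min break → 10 h 52 min
Fri: 11:20 AM–8:19 PM = 8 h 59 min; less 30 min break → 8 h 29 min
Total worked: 49 h 47 min = 49.78 h.
Threshold 44 h → overtime 5 h 47 min, regular 44 h 0 min.

Regular 44.00 hours, overtime 5.78 hours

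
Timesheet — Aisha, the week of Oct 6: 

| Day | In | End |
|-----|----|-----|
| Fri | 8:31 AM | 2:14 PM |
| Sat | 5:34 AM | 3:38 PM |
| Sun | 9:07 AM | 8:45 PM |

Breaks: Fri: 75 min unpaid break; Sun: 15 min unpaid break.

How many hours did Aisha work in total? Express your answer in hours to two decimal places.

25.92 hours

Fri: 8:31 AM–2:14 PM = 5 h 43 min; less 75 min break → 4 h 28 min
Sat: 5:34 AM–3:38 PM = 10 h 4 min
Sun: 9:07 AM–8:45 PM = 11 h 38 min; less 15 min break → 11 h 23 min
Total: 4 h 28 min + 10 h 4 min + 11 h 23 min = 25 h 55 min.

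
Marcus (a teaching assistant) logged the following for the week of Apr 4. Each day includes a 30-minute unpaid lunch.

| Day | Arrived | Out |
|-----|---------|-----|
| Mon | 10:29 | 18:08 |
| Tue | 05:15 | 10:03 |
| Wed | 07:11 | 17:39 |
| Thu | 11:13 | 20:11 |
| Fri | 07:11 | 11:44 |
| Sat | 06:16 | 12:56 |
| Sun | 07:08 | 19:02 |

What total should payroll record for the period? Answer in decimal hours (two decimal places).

51.50 hours

Mon: 10:29–18:08 = 7 h 39 min; less 30 min break → 7 h 9 min
Tue: 05:15–10:03 = 4 h 48 min; less 30 min break → 4 h 18 min
Wed: 07:11–17:39 = 10 h 28 min; less 30 min break → 9 h 58 min
Thu: 11:13–20:11 = 8 h 58 min; less 30 min break → 8 h 28 min
Fri: 07:11–11:44 = 4 h 33 min; less 30 min break → 4 h 3 min
Sat: 06:16–12:56 = 6 h 40 min; less 30 min break → 6 h 10 min
Sun: 07:08–19:02 = 11 h 54 min; less 30 min break → 11 h 24 min
Total: 7 h 9 min + 4 h 18 min + 9 h 58 min + 8 h 28 min + 4 h 3 min + 6 h 10 min + 11 h 24 min = 51 h 30 min.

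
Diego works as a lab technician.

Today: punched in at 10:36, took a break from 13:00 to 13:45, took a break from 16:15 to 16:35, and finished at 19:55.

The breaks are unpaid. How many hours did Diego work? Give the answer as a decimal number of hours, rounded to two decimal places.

Today: 10:36–19:55 = 9 h 19 min; less 65 min break → 8 h 14 min

8.23 hours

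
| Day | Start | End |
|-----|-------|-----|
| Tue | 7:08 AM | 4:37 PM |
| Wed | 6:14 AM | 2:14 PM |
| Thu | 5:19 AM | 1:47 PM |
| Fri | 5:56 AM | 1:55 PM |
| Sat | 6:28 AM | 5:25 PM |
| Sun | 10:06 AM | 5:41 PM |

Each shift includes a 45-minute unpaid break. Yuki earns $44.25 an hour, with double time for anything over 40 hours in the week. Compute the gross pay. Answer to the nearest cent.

$2475.05

Tue: 7:08 AM–4:37 PM = 9 h 29 min; less 45 min break → 8 h 44 min
Wed: 6:14 AM–2:14 PM = 8 h 0 min; less 45 min break → 7 h 15 min
Thu: 5:19 AM–1:47 PM = 8 h 28 min; less 45 min break → 7 h 43 min
Fri: 5:56 AM–1:55 PM = 7 h 59 min; less 45 min break → 7 h 14 min
Sat: 6:28 AM–5:25 PM = 10 h 57 min; less 45 min break → 10 h 12 min
Sun: 10:06 AM–5:41 PM = 7 h 35 min; less 45 min break → 6 h 50 min
Total worked: 47 h 58 min = 2878 min.
Regular 40 h 0 min = 2400 min at $44.25/h; overtime 7 h 58 min = 478 min at $88.50/h.
Pay = (2400 × $44.25 + 478 × $88.50) ÷ 60 = $2475.05.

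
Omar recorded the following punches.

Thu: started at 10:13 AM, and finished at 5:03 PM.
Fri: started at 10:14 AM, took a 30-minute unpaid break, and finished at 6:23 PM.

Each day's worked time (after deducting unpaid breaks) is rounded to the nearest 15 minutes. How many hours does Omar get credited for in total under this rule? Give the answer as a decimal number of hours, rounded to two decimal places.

Thu: 10:13 AM–5:03 PM = 6 h 50 min → rounds to 6 h 45 min
Fri: 10:14 AM–6:23 PM = 8 h 9 min − 30 min = 7 h 39 min → rounds to 7 h 45 min
Total credited: 14 h 30 min.

14.50 hours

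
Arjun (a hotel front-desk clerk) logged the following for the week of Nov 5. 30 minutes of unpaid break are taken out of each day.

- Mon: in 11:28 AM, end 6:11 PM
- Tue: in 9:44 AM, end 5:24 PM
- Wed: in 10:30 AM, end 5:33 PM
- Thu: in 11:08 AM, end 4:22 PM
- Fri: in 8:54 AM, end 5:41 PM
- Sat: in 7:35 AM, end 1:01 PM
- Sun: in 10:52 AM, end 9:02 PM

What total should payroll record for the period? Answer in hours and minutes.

47 h 33 min

Mon: 11:28 AM–6:11 PM = 6 h 43 min; less 30 min break → 6 h 13 min
Tue: 9:44 AM–5:24 PM = 7 h 40 min; less 30 min break → 7 h 10 min
Wed: 10:30 AM–5:33 PM = 7 h 3 min; less 30 min break → 6 h 33 min
Thu: 11:08 AM–4:22 PM = 5 h 14 min; less 30 min break → 4 h 44 min
Fri: 8:54 AM–5:41 PM = 8 h 47 min; less 30 min break → 8 h 17 min
Sat: 7:35 AM–1:01 PM = 5 h 26 min; less 30 min break → 4 h 56 min
Sun: 10:52 AM–9:02 PM = 10 h 10 min; less 30 min break → 9 h 40 min
Total: 6 h 13 min + 7 h 10 min + 6 h 33 min + 4 h 44 min + 8 h 17 min + 4 h 56 min + 9 h 40 min = 47 h 33 min.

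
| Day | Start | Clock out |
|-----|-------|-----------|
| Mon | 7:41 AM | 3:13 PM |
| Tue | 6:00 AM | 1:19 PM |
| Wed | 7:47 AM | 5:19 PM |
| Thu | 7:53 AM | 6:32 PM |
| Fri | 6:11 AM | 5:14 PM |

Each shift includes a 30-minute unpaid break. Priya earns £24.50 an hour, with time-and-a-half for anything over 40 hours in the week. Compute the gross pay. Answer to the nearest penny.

Mon: 7:41 AM–3:13 PM = 7 h 32 min; less 30 min break → 7 h 2 min
Tue: 6:00 AM–1:19 PM = 7 h 19 min; less 30 min break → 6 h 49 min
Wed: 7:47 AM–5:19 PM = 9 h 32 min; less 30 min break → 9 h 2 min
Thu: 7:53 AM–6:32 PM = 10 h 39 min; less 30 min break → 10 h 9 min
Fri: 6:11 AM–5:14 PM = 11 h 3 min; less 30 min break → 10 h 33 min
Total worked: 43 h 35 min = 2615 min.
Regular 40 h 0 min = 2400 min at £24.50/h; overtime 3 h 35 min = 215 min at £36.75/h.
Pay = (2400 × £24.50 + 215 × £36.75) ÷ 60 = £1111.69.

£1111.69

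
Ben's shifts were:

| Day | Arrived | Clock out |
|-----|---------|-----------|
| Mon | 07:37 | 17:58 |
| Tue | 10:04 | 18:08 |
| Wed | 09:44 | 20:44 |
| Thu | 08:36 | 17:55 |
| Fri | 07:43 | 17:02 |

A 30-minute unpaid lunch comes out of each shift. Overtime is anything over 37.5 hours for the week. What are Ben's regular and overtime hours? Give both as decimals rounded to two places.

Mon: 07:37–17:58 = 10 h 21 min; less 30 min break → 9 h 51 min
Tue: 10:04–18:08 = 8 h 4 min; less 30 min break → 7 h 34 min
Wed: 09:44–20:44 = 11 h 0 min; less 30 min break → 10 h 30 min
Thu: 08:36–17:55 = 9 h 19 min; less 30 min break → 8 h 49 min
Fri: 07:43–17:02 = 9 h 19 min; less 30 min break → 8 h 49 min
Total worked: 45 h 33 min = 45.55 h.
Threshold 37.5 h → overtime 8 h 3 min, regular 37 h 30 min.

Regular 37.50 hours, overtime 8.05 hours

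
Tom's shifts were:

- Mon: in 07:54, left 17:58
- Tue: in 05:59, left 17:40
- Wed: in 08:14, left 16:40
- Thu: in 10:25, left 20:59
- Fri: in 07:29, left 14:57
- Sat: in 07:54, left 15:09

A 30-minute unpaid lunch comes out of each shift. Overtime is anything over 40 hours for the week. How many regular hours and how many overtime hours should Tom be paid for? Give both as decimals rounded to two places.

Regular 40.00 hours, overtime 12.47 hours

Mon: 07:54–17:58 = 10 h 4 min; less 30 min break → 9 h 34 min
Tue: 05:59–17:40 = 11 h 41 min; less 30 min break → 11 h 11 min
Wed: 08:14–16:40 = 8 h 26 min; less 30 min break → 7 h 56 min
Thu: 10:25–20:59 = 10 h 34 min; less 30 min break → 10 h 4 min
Fri: 07:29–14:57 = 7 h 28 min; less 30 min break → 6 h 58 min
Sat: 07:54–15:09 = 7 h 15 min; less 30 min break → 6 h 45 min
Total worked: 52 h 28 min = 52.47 h.
Threshold 40 h → overtime 12 h 28 min, regular 40 h 0 min.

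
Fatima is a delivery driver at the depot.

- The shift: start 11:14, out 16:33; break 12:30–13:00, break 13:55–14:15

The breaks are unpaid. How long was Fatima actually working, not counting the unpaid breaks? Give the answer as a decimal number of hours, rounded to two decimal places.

The shift: 11:14–16:33 = 5 h 19 min; less 50 min break → 4 h 29 min

4.48 hours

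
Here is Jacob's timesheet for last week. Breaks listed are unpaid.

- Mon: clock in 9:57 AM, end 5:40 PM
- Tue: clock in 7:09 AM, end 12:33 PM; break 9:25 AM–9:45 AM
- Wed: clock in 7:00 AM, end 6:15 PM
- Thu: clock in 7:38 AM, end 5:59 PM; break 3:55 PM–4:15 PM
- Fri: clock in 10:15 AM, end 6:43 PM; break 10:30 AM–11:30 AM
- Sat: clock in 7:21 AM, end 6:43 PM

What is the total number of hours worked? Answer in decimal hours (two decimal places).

52.88 hours

Mon: 9:57 AM–5:40 PM = 7 h 43 min
Tue: 7:09 AM–12:33 PM = 5 h 24 min; less 20 min break → 5 h 4 min
Wed: 7:00 AM–6:15 PM = 11 h 15 min
Thu: 7:38 AM–5:59 PM = 10 h 21 min; less 20 min break → 10 h 1 min
Fri: 10:15 AM–6:43 PM = 8 h 28 min; less 60 min break → 7 h 28 min
Sat: 7:21 AM–6:43 PM = 11 h 22 min
Total: 7 h 43 min + 5 h 4 min + 11 h 15 min + 10 h 1 min + 7 h 28 min + 11 h 22 min = 52 h 53 min.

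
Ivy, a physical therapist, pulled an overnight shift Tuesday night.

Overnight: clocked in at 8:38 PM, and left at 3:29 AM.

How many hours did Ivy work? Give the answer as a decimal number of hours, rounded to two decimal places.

Overnight: 8:38 PM → midnight = 3 h 22 min; midnight → 3:29 AM = 3 h 29 min; span 6 h 51 min

6.85 hours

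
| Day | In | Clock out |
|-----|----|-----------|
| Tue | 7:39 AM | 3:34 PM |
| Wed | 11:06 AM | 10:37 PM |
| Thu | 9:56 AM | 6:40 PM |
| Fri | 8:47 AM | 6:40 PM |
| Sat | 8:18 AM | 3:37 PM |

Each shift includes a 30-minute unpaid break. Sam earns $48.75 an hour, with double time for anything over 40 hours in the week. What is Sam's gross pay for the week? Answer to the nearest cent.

$2229.50

Tue: 7:39 AM–3:34 PM = 7 h 55 min; less 30 min break → 7 h 25 min
Wed: 11:06 AM–10:37 PM = 11 h 31 min; less 30 min break → 11 h 1 min
Thu: 9:56 AM–6:40 PM = 8 h 44 min; less 30 min break → 8 h 14 min
Fri: 8:47 AM–6:40 PM = 9 h 53 min; less 30 min break → 9 h 23 min
Sat: 8:18 AM–3:37 PM = 7 h 19 min; less 30 min break → 6 h 49 min
Total worked: 42 h 52 min = 2572 min.
Regular 40 h 0 min = 2400 min at $48.75/h; overtime 2 h 52 min = 172 min at $97.50/h.
Pay = (2400 × $48.75 + 172 × $97.50) ÷ 60 = $2229.50.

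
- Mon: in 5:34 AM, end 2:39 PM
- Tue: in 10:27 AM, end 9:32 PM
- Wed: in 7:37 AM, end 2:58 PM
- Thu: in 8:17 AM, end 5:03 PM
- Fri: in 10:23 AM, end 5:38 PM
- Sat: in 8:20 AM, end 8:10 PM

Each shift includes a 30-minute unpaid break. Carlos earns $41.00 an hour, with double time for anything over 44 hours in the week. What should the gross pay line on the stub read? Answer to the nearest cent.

Mon: 5:34 AM–2:39 PM = 9 h 5 min; less 30 min break → 8 h 35 min
Tue: 10:27 AM–9:32 PM = 11 h 5 min; less 30 min break → 10 h 35 min
Wed: 7:37 AM–2:58 PM = 7 h 21 min; less 30 min break → 6 h 51 min
Thu: 8:17 AM–5:03 PM = 8 h 46 min; less 30 min break → 8 h 16 min
Fri: 10:23 AM–5:38 PM = 7 h 15 min; less 30 min break → 6 h 45 min
Sat: 8:20 AM–8:10 PM = 11 h 50 min; less 30 min break → 11 h 20 min
Total worked: 52 h 22 min = 3142 min.
Regular 44 h 0 min = 2640 min at $41.00/h; overtime 8 h 22 min = 502 min at $82.00/h.
Pay = (2640 × $41.00 + 502 × $82.00) ÷ 60 = $2490.07.

$2490.07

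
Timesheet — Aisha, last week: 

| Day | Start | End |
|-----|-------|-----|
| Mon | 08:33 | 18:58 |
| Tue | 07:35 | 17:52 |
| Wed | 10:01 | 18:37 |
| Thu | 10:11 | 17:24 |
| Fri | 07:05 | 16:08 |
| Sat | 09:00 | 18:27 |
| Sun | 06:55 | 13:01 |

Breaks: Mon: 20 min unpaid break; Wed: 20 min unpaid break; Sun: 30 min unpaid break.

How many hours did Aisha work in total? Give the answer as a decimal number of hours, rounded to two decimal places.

59.95 hours

Mon: 08:33–18:58 = 10 h 25 min; less 20 min break → 10 h 5 min
Tue: 07:35–17:52 = 10 h 17 min
Wed: 10:01–18:37 = 8 h 36 min; less 20 min break → 8 h 16 min
Thu: 10:11–17:24 = 7 h 13 min
Fri: 07:05–16:08 = 9 h 3 min
Sat: 09:00–18:27 = 9 h 27 min
Sun: 06:55–13:01 = 6 h 6 min; less 30 min break → 5 h 36 min
Total: 10 h 5 min + 10 h 17 min + 8 h 16 min + 7 h 13 min + 9 h 3 min + 9 h 27 min + 5 h 36 min = 59 h 57 min.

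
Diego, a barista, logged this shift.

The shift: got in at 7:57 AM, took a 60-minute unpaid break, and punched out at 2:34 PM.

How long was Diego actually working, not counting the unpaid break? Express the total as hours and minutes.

The shift: 7:57 AM–2:34 PM = 6 h 37 min; less 60 min break → 5 h 37 min

5 h 37 min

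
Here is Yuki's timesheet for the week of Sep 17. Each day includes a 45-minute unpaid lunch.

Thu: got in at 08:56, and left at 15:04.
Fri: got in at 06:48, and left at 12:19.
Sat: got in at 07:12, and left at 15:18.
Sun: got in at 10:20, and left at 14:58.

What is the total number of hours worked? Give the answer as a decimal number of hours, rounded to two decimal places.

Thu: 08:56–15:04 = 6 h 8 min; less 45 min break → 5 h 23 min
Fri: 06:48–12:19 = 5 h 31 min; less 45 min break → 4 h 46 min
Sat: 07:12–15:18 = 8 h 6 min; less 45 min break → 7 h 21 min
Sun: 10:20–14:58 = 4 h 38 min; less 45 min break → 3 h 53 min
Total: 5 h 23 min + 4 h 46 min + 7 h 21 min + 3 h 53 min = 21 h 23 min.

21.38 hours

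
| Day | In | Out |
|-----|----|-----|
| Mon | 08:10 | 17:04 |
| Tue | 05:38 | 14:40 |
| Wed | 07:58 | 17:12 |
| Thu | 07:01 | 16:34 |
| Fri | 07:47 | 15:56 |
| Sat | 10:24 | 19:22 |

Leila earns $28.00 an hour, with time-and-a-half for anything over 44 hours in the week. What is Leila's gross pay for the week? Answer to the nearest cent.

Mon: 08:10–17:04 = 8 h 54 min
Tue: 05:38–14:40 = 9 h 2 min
Wed: 07:58–17:12 = 9 h 14 min
Thu: 07:01–16:34 = 9 h 33 min
Fri: 07:47–15:56 = 8 h 9 min
Sat: 10:24–19:22 = 8 h 58 min
Total worked: 53 h 50 min = 3230 min.
Regular 44 h 0 min = 2640 min at $28.00/h; overtime 9 h 50 min = 590 min at $42.00/h.
Pay = (2640 × $28.00 + 590 × $42.00) ÷ 60 = $1645.00.

$1645.00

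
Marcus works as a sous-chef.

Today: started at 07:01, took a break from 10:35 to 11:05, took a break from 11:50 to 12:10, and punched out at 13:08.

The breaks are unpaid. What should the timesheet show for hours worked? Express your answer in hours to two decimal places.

5.28 hours

Today: 07:01–13:08 = 6 h 7 min; less 50 min break → 5 h 17 min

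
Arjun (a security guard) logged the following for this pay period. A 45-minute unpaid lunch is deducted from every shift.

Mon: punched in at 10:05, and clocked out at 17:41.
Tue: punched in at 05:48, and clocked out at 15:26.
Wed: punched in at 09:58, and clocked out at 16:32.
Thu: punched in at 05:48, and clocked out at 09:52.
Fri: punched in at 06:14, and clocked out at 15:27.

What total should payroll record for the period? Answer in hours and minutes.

33 h 20 min

Mon: 10:05–17:41 = 7 h 36 min; less 45 min break → 6 h 51 min
Tue: 05:48–15:26 = 9 h 38 min; less 45 min break → 8 h 53 min
Wed: 09:58–16:32 = 6 h 34 min; less 45 min break → 5 h 49 min
Thu: 05:48–09:52 = 4 h 4 min; less 45 min break → 3 h 19 min
Fri: 06:14–15:27 = 9 h 13 min; less 45 min break → 8 h 28 min
Total: 6 h 51 min + 8 h 53 min + 5 h 49 min + 3 h 19 min + 8 h 28 min = 33 h 20 min.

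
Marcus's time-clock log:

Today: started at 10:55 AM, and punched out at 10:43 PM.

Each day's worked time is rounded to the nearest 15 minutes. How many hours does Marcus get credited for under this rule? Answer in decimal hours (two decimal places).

11.75 hours

Today: 10:55 AM–10:43 PM = 11 h 48 min → rounds to 11 h 45 min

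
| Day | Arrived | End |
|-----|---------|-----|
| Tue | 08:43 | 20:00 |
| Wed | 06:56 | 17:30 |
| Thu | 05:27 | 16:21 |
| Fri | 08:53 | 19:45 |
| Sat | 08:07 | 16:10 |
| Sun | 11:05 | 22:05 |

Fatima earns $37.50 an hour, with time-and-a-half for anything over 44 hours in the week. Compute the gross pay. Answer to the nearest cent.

Tue: 08:43–20:00 = 11 h 17 min
Wed: 06:56–17:30 = 10 h 34 min
Thu: 05:27–16:21 = 10 h 54 min
Fri: 08:53–19:45 = 10 h 52 min
Sat: 08:07–16:10 = 8 h 3 min
Sun: 11:05–22:05 = 11 h 0 min
Total worked: 62 h 40 min = 3760 min.
Regular 44 h 0 min = 2640 min at $37.50/h; overtime 18 h 40 min = 1120 min at $56.25/h.
Pay = (2640 × $37.50 + 1120 × $56.25) ÷ 60 = $2700.00.

$2700.00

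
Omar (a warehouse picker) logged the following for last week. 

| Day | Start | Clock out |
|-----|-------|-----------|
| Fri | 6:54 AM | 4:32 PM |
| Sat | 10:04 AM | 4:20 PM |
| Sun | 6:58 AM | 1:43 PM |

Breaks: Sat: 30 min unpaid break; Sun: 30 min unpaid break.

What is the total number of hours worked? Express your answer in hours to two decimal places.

Fri: 6:54 AM–4:32 PM = 9 h 38 min
Sat: 10:04 AM–4:20 PM = 6 h 16 min; less 30 min break → 5 h 46 min
Sun: 6:58 AM–1:43 PM = 6 h 45 min; less 30 min break → 6 h 15 min
Total: 9 h 38 min + 5 h 46 min + 6 h 15 min = 21 h 39 min.

21.65 hours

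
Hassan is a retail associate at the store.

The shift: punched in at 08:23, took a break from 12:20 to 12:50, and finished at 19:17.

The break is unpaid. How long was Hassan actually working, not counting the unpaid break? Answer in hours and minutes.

10 h 24 min

The shift: 08:23–19:17 = 10 h 54 min; less 30 min break → 10 h 24 min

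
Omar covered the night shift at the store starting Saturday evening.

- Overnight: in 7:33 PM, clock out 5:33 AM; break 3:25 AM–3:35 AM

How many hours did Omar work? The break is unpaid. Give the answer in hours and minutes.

9 h 50 min

Overnight: 7:33 PM → midnight = 4 h 27 min; midnight → 5:33 AM = 5 h 33 min; span 10 h 0 min; less 10 min break → 9 h 50 min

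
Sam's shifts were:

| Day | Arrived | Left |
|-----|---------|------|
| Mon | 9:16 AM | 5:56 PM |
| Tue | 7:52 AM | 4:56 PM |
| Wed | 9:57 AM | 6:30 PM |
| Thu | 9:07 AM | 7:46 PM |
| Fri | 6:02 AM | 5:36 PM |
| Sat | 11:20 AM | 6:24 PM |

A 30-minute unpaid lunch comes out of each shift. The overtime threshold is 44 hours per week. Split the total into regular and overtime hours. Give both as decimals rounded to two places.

Regular 44.00 hours, overtime 8.57 hours

Mon: 9:16 AM–5:56 PM = 8 h 40 min; less 30 min break → 8 h 10 min
Tue: 7:52 AM–4:56 PM = 9 h 4 min; less 30 min break → 8 h 34 min
Wed: 9:57 AM–6:30 PM = 8 h 33 min; less 30 min break → 8 h 3 min
Thu: 9:07 AM–7:46 PM = 10 h 39 min; less 30 min break → 10 h 9 min
Fri: 6:02 AM–5:36 PM = 11 h 34 min; less 30 min break → 11 h 4 min
Sat: 11:20 AM–6:24 PM = 7 h 4 min; less 30 min break → 6 h 34 min
Total worked: 52 h 34 min = 52.57 h.
Threshold 44 h → overtime 8 h 34 min, regular 44 h 0 min.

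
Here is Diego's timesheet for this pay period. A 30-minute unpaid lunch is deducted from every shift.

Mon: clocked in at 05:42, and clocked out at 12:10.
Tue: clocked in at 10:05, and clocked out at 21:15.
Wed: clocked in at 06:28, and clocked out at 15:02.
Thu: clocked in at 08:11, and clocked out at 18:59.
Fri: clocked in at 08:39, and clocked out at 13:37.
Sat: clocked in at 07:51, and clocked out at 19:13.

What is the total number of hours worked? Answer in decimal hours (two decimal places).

50.33 hours

Mon: 05:42–12:10 = 6 h 28 min; less 30 min break → 5 h 58 min
Tue: 10:05–21:15 = 11 h 10 min; less 30 min break → 10 h 40 min
Wed: 06:28–15:02 = 8 h 34 min; less 30 min break → 8 h 4 min
Thu: 08:11–18:59 = 10 h 48 min; less 30 min break → 10 h 18 min
Fri: 08:39–13:37 = 4 h 58 min; less 30 min break → 4 h 28 min
Sat: 07:51–19:13 = 11 h 22 min; less 30 min break → 10 h 52 min
Total: 5 h 58 min + 10 h 40 min + 8 h 4 min + 10 h 18 min + 4 h 28 min + 10 h 52 min = 50 h 20 min.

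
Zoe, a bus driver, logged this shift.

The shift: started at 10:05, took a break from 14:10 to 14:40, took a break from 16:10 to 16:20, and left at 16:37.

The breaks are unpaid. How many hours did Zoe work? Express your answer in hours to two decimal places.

5.87 hours

The shift: 10:05–16:37 = 6 h 32 min; less 40 min break → 5 h 52 min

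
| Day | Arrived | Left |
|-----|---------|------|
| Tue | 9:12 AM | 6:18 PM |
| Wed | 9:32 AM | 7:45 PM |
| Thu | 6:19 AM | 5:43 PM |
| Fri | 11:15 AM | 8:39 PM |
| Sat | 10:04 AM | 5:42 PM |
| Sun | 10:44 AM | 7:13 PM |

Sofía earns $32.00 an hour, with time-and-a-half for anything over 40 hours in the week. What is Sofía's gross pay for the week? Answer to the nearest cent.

Tue: 9:12 AM–6:18 PM = 9 h 6 min
Wed: 9:32 AM–7:45 PM = 10 h 13 min
Thu: 6:19 AM–5:43 PM = 11 h 24 min
Fri: 11:15 AM–8:39 PM = 9 h 24 min
Sat: 10:04 AM–5:42 PM = 7 h 38 min
Sun: 10:44 AM–7:13 PM = 8 h 29 min
Total worked: 56 h 14 min = 3374 min.
Regular 40 h 0 min = 2400 min at $32.00/h; overtime 16 h 14 min = 974 min at $48.00/h.
Pay = (2400 × $32.00 + 974 × $48.00) ÷ 60 = $2059.20.

$2059.20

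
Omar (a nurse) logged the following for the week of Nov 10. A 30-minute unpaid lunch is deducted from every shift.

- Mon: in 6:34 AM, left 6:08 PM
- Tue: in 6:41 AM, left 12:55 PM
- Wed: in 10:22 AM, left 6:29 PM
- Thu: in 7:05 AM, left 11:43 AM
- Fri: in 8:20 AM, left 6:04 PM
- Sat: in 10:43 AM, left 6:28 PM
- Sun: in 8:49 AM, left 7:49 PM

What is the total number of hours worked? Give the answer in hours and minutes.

55 h 32 min

Mon: 6:34 AM–6:08 PM = 11 h 34 min; less 30 min break → 11 h 4 min
Tue: 6:41 AM–12:55 PM = 6 h 14 min; less 30 min break → 5 h 44 min
Wed: 10:22 AM–6:29 PM = 8 h 7 min; less 30 min break → 7 h 37 min
Thu: 7:05 AM–11:43 AM = 4 h 38 min; less 30 min break → 4 h 8 min
Fri: 8:20 AM–6:04 PM = 9 h 44 min; less 30 min break → 9 h 14 min
Sat: 10:43 AM–6:28 PM = 7 h 45 min; less 30 min break → 7 h 15 min
Sun: 8:49 AM–7:49 PM = 11 h 0 min; less 30 min break → 10 h 30 min
Total: 11 h 4 min + 5 h 44 min + 7 h 37 min + 4 h 8 min + 9 h 14 min + 7 h 15 min + 10 h 30 min = 55 h 32 min.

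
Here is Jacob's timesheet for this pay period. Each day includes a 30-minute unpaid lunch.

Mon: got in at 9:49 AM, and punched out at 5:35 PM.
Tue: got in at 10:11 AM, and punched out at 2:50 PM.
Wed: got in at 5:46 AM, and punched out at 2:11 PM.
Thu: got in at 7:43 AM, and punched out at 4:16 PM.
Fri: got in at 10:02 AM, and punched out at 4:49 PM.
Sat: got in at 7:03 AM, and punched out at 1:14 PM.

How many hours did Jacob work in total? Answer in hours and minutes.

39 h 21 min

Mon: 9:49 AM–5:35 PM = 7 h 46 min; less 30 min break → 7 h 16 min
Tue: 10:11 AM–2:50 PM = 4 h 39 min; less 30 min break → 4 h 9 min
Wed: 5:46 AM–2:11 PM = 8 h 25 min; less 30 min break → 7 h 55 min
Thu: 7:43 AM–4:16 PM = 8 h 33 min; less 30 min break → 8 h 3 min
Fri: 10:02 AM–4:49 PM = 6 h 47 min; less 30 min break → 6 h 17 min
Sat: 7:03 AM–1:14 PM = 6 h 11 min; less 30 min break → 5 h 41 min
Total: 7 h 16 min + 4 h 9 min + 7 h 55 min + 8 h 3 min + 6 h 17 min + 5 h 41 min = 39 h 21 min.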